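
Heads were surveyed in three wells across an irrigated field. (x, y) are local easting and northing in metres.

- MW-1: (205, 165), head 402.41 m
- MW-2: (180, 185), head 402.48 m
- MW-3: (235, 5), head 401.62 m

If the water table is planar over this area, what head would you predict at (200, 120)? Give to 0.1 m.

402.2 m

With h = a·x + b·y + c and MW-1 as origin, the differences give:
  (-25)·a + 20·b = +0.07
  30·a + (-160)·b = -0.79
Eliminate b (×(-160) and ×20, subtract): 3400·a = 4.600 → a = ∂h/∂x = +0.001353
Back-substitute: b = ∂h/∂y = +0.005191.
h(200, 120) = 402.41 + (+0.001353)·(-5) + (+0.005191)·(-45) = 402.41 -0.007 -0.234 = 402.170 m.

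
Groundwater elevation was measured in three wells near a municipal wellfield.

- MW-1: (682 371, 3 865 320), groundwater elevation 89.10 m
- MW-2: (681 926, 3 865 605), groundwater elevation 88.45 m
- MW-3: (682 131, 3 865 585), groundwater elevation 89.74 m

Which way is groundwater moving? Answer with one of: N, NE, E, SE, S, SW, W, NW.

Three-point gradient (reference MW-1): Δ to MW-2 = (-445, 285, -0.65), Δ to MW-3 = (-240, 265, +0.64).
∂h/∂x = +0.007161, ∂h/∂y = +0.008901 (det = -49525).
Flow = −∇h = (-0.007161 east, -0.008901 north), which points southwest.

SW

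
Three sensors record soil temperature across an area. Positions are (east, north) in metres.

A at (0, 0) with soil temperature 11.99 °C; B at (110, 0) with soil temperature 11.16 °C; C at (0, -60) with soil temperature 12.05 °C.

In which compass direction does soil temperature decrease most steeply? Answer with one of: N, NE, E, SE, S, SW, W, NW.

∂T/∂x = (11.16 − 11.99) / (110 − 0) = -0.007545
∂T/∂y = (12.05 − 11.99) / (-60 − 0) = -0.001000
Steepest decrease is along −∇f = (+0.007545 E, +0.001000 N) → east.

E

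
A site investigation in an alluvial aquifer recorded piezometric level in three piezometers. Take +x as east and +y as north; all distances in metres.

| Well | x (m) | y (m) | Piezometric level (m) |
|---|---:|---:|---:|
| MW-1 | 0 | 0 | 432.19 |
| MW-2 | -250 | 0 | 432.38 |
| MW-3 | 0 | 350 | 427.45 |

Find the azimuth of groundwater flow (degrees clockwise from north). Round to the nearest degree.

003°

∂h/∂x = (432.38 − 432.19) / (-250 − 0) = -0.0007600
∂h/∂y = (427.45 − 432.19) / (350 − 0) = -0.01354
Flow direction (−∇h) has components (+0.0007600 E, +0.01354 N).
Azimuth = atan2(E, N) = atan2(+0.0007600, +0.01354) = 3.2° ≈ 003°.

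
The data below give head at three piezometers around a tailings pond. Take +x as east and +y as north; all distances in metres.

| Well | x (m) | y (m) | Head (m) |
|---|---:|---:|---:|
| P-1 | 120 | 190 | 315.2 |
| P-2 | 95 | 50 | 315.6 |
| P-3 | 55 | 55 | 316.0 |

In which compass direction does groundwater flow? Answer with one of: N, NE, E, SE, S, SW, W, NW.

E

With h = a·x + b·y + c and P-1 as origin, the differences give:
  (-25)·a + (-140)·b = +0.4
  (-65)·a + (-135)·b = +0.8
Eliminate b (×(-135) and ×(-140), subtract): -5725·a = 58.00 → a = ∂h/∂x = -0.01013
Back-substitute: b = ∂h/∂y = -0.001048.
Flow = −∇h = (+0.01013 east, +0.001048 north), which points east.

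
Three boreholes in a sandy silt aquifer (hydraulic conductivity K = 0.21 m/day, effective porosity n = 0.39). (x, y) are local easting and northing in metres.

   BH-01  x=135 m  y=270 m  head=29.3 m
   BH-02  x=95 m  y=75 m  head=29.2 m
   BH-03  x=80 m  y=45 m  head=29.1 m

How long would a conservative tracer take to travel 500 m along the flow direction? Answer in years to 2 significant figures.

Differences from BH-01: to BH-02 (Δx, Δy, Δh) = (-40, -195, -0.1); to BH-03 = (-55, -225, -0.2).
Determinant of the coordinate differences = (-40)·(-225) − (-55)·(-195) = -1725.
∂h/∂x = [(-0.1)·(-225) − (-0.2)·(-195)] / -1725 = +0.009565
∂h/∂y = [(-40)·(-0.2) − (-55)·(-0.1)] / -1725 = -0.001449
|∇h| = √(0.009565² + -0.001449²) = 0.009674
Seepage velocity v = K·i/n = 0.21 × 0.009674 / 0.39 = 0.005209 m/day.
t = 500 / 0.005209 = 9.599e+04 days = 263 years.

260 years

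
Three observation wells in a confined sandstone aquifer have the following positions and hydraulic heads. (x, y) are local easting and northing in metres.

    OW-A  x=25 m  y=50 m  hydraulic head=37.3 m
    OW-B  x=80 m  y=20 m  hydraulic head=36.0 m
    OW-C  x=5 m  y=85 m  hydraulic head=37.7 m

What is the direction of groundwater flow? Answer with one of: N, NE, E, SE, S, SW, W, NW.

E

Taking OW-A as reference: OW-B−OW-A = (55, -30, -1.3); OW-C−OW-A = (-20, 35, +0.4).
Determinant of the coordinate differences = 55·35 − (-20)·(-30) = 1325.
∂h/∂x = [(-1.3)·35 − (+0.4)·(-30)] / 1325 = -0.02528
∂h/∂y = [55·(+0.4) − (-20)·(-1.3)] / 1325 = -0.003019
Flow = −∇h = (+0.02528 east, +0.003019 north), which points east.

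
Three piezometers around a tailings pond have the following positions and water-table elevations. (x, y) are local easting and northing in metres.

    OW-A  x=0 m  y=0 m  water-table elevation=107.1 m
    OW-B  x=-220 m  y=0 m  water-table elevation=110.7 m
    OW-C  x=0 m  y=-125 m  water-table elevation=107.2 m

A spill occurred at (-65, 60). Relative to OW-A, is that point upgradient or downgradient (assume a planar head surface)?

upgradient

∂h/∂x = (110.7 − 107.1) / (-220 − 0) = -0.01636
∂h/∂y = (107.2 − 107.1) / (-125 − 0) = -0.0008000
Head at (-65, 60) = 107.1 + (-0.01636)·(-65) + (-0.0008000)·(60) = 108.12 m.
That is higher than the 107.1 m at OW-A, so the point is upgradient.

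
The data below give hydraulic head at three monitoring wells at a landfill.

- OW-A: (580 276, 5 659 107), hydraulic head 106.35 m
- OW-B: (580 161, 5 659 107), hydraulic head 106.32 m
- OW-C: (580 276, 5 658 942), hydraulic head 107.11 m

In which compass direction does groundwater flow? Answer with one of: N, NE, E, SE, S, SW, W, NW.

∂h/∂x = (106.32 − 106.35) / (580161 − 580276) = +0.0002609
∂h/∂y = (107.11 − 106.35) / (5658942 − 5659107) = -0.004606
Flow = −∇h = (-0.0002609 east, +0.004606 north), which points north.

N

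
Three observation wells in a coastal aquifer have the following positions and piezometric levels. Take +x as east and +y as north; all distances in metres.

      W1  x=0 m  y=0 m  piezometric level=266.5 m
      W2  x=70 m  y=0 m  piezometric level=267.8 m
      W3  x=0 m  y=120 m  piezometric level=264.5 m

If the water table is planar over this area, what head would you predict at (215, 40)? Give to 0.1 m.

∂h/∂x = (267.8 − 266.5) / (70 − 0) = +0.01857
∂h/∂y = (264.5 − 266.5) / (120 − 0) = -0.01667
h(215, 40) = 266.5 + (+0.01857)·(215) + (-0.01667)·(40) = 266.5 +3.993 -0.667 = 269.826 m.

269.8 m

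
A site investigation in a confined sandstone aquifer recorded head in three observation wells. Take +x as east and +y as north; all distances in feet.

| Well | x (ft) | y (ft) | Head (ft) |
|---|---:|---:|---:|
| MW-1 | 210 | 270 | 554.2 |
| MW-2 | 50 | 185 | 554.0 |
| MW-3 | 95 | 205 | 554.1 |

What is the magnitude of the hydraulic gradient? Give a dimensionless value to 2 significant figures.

0.013

With h = a·x + b·y + c and MW-1 as origin, the differences give:
  (-160)·a + (-85)·b = -0.2
  (-115)·a + (-65)·b = -0.1
Eliminate b (×(-65) and ×(-85), subtract): 625·a = 4.50 → a = ∂h/∂x = +0.007200
Back-substitute: b = ∂h/∂y = -0.01120.
|∇h| = √(0.007200² + -0.01120²) = 0.01331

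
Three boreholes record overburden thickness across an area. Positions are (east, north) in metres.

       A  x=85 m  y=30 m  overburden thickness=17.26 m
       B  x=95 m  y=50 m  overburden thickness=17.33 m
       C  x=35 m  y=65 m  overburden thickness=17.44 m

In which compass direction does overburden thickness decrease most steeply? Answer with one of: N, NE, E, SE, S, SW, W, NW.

S

Differences from A: to B (Δx, Δy, Δh) = (10, 20, +0.07); to C = (-50, 35, +0.18).
Determinant of the coordinate differences = 10·35 − (-50)·20 = 1350.
∂d/∂x = [(+0.07)·35 − (+0.18)·20] / 1350 = -0.0008519
∂d/∂y = [10·(+0.18) − (-50)·(+0.07)] / 1350 = +0.003926
Steepest decrease is along −∇f = (+0.0008519 E, -0.003926 N) → south.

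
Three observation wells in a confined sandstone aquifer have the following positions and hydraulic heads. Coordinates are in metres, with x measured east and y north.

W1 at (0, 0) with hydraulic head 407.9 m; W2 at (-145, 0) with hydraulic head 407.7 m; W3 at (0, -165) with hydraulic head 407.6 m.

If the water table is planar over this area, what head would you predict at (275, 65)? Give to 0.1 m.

∂h/∂x = (407.7 − 407.9) / (-145 − 0) = +0.001379
∂h/∂y = (407.6 − 407.9) / (-165 − 0) = +0.001818
h(275, 65) = 407.9 + (+0.001379)·(275) + (+0.001818)·(65) = 407.9 +0.379 +0.118 = 408.397 m.

408.4 m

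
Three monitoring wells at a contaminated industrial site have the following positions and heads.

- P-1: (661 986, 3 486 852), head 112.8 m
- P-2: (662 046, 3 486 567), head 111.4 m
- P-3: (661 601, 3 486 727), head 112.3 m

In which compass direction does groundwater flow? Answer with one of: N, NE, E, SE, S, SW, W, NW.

S

Taking P-1 as reference: P-2−P-1 = (60, -285, -1.4); P-3−P-1 = (-385, -125, -0.5).
Determinant of the coordinate differences = 60·(-125) − (-385)·(-285) = -117225.
∂h/∂x = [(-1.4)·(-125) − (-0.5)·(-285)] / -117225 = -0.0002772
∂h/∂y = [60·(-0.5) − (-385)·(-1.4)] / -117225 = +0.004854
Flow = −∇h = (+0.0002772 east, -0.004854 north), which points south.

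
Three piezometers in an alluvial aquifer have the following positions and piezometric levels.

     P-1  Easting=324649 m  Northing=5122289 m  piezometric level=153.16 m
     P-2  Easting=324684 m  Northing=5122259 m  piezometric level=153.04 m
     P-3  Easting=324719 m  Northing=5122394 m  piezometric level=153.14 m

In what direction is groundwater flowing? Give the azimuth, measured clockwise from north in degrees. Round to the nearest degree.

120°

Differences from P-1: to P-2 (Δx, Δy, Δh) = (35, -30, -0.12); to P-3 = (70, 105, -0.02).
Solve a·Δx + b·Δy = Δh: det = 35·105 − 70·(-30) = 5775.
∂h/∂x = [(-0.12)·105 − (-0.02)·(-30)] / 5775 = -0.002286
∂h/∂y = [35·(-0.02) − 70·(-0.12)] / 5775 = +0.001333
Flow direction (−∇h) has components (+0.002286 E, -0.001333 N).
Azimuth = atan2(E, N) = atan2(+0.002286, -0.001333) = 120.3° ≈ 120°.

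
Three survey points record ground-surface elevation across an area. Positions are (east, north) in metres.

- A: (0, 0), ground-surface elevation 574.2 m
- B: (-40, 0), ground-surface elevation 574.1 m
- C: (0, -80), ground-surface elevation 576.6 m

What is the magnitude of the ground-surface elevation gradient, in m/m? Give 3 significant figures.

0.0301 m/m

∂z/∂x = (574.1 − 574.2) / (-40 − 0) = +0.002500
∂z/∂y = (576.6 − 574.2) / (-80 − 0) = -0.03000
|∇f| = √(0.002500² + -0.03000²) = 0.0301 m/m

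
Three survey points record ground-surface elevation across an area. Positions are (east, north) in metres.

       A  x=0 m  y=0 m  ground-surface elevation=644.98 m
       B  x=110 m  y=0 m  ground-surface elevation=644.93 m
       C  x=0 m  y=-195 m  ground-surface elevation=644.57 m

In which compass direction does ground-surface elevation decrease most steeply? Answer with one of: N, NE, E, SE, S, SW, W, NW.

∂z/∂x = (644.93 − 644.98) / (110 − 0) = -0.0004545
∂z/∂y = (644.57 − 644.98) / (-195 − 0) = +0.002103
Steepest decrease is along −∇f = (+0.0004545 E, -0.002103 N) → south.

S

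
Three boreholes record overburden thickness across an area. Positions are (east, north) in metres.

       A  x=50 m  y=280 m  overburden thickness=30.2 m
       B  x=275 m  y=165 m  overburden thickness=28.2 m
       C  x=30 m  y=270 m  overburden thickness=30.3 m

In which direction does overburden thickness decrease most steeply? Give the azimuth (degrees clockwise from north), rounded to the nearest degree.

119°

With d = a·x + b·y + c and A as origin, the differences give:
  225·a + (-115)·b = -2.0
  (-20)·a + (-10)·b = +0.1
Eliminate b (×(-10) and ×(-115), subtract): -4550·a = 31.50 → a = ∂d/∂x = -0.006923
Back-substitute: b = ∂d/∂y = +0.003846.
Steepest decrease is along −∇f: components (+0.006923 E, -0.003846 N).
Azimuth = atan2(+0.006923, -0.003846) = 119.1° ≈ 119°.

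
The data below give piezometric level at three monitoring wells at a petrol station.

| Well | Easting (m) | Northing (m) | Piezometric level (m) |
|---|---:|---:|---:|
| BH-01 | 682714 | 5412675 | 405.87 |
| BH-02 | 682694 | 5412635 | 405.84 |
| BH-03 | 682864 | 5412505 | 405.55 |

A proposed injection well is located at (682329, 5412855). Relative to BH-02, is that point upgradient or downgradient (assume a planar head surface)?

upgradient

Taking BH-01 as reference: BH-02−BH-01 = (-20, -40, -0.03); BH-03−BH-01 = (150, -170, -0.32).
Determinant of the coordinate differences = (-20)·(-170) − 150·(-40) = 9400.
∂h/∂x = [(-0.03)·(-170) − (-0.32)·(-40)] / 9400 = -0.0008191
∂h/∂y = [(-20)·(-0.32) − 150·(-0.03)] / 9400 = +0.001160
Head at (682329, 5412855) = 405.87 + (-0.0008191)·(-385) + (+0.001160)·(180) = 406.39 m.
That is higher than the 405.84 m at BH-02, so the point is upgradient.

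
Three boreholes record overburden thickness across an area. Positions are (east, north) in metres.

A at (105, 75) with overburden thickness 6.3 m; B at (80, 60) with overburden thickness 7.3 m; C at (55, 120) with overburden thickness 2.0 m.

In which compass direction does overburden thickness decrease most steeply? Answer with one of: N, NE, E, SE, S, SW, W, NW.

N

With d = a·x + b·y + c and A as origin, the differences give:
  (-25)·a + (-15)·b = +1.0
  (-50)·a + 45·b = -4.3
Eliminate b (×45 and ×(-15), subtract): -1875·a = -19.50 → a = ∂d/∂x = +0.01040
Back-substitute: b = ∂d/∂y = -0.08400.
Steepest decrease is along −∇f = (-0.01040 E, +0.08400 N) → north.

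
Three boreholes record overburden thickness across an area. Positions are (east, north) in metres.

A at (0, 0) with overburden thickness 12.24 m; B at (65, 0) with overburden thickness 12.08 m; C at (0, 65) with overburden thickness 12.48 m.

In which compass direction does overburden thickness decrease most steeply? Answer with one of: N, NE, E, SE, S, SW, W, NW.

SE

∂d/∂x = (12.08 − 12.24) / (65 − 0) = -0.002462
∂d/∂y = (12.48 − 12.24) / (65 − 0) = +0.003692
Steepest decrease is along −∇f = (+0.002462 E, -0.003692 N) → southeast.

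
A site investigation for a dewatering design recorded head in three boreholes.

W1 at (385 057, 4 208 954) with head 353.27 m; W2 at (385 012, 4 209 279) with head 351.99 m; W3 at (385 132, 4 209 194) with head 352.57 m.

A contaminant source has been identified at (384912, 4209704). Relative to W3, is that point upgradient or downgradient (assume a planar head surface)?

downgradient

Differences from W1: to W2 (Δx, Δy, Δh) = (-45, 325, -1.28); to W3 = (75, 240, -0.70).
Determinant of the coordinate differences = (-45)·240 − 75·325 = -35175.
∂h/∂x = [(-1.28)·240 − (-0.70)·325] / -35175 = +0.002266
∂h/∂y = [(-45)·(-0.70) − 75·(-1.28)] / -35175 = -0.003625
Head at (384912, 4209704) = 353.27 + (+0.002266)·(-145) + (-0.003625)·(750) = 350.22 m.
That is lower than the 352.57 m at W3, so the point is downgradient.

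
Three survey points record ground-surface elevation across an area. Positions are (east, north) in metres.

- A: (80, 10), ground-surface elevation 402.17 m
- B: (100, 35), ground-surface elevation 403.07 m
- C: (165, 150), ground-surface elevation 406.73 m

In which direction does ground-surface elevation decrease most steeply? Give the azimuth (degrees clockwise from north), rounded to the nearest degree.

219°

With z = a·x + b·y + c and A as origin, the differences give:
  20·a + 25·b = +0.90
  85·a + 140·b = +4.56
Eliminate b (×140 and ×25, subtract): 675·a = 12.000 → a = ∂z/∂x = +0.01778
Back-substitute: b = ∂z/∂y = +0.02178.
Steepest decrease is along −∇f: components (-0.01778 E, -0.02178 N).
Azimuth = atan2(-0.01778, -0.02178) = 219.2° ≈ 219°.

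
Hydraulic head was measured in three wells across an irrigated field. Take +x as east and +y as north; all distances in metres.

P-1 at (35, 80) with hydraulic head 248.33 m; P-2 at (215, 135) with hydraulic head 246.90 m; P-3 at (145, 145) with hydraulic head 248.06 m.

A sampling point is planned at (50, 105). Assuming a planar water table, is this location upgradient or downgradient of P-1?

With h = a·x + b·y + c and P-1 as origin, the differences give:
  180·a + 55·b = -1.43
  110·a + 65·b = -0.27
Eliminate b (×65 and ×55, subtract): 5650·a = -78.100 → a = ∂h/∂x = -0.01382
Back-substitute: b = ∂h/∂y = +0.01924.
Head at (50, 105) = 248.33 + (-0.01382)·(15) + (+0.01924)·(25) = 248.60 m.
That is higher than the 248.33 m at P-1, so the point is upgradient.

upgradient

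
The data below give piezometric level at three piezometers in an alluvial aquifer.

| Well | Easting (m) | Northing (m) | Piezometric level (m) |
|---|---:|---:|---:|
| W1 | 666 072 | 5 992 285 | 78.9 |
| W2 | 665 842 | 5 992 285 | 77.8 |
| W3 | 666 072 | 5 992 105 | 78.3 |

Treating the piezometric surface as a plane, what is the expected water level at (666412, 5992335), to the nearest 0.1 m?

∂h/∂x = (77.8 − 78.9) / (665842 − 666072) = +0.004783
∂h/∂y = (78.3 − 78.9) / (5992105 − 5992285) = +0.003333
h(666412, 5992335) = 78.9 + (+0.004783)·(340) + (+0.003333)·(50) = 78.9 +1.626 +0.167 = 80.693 m.

80.7 m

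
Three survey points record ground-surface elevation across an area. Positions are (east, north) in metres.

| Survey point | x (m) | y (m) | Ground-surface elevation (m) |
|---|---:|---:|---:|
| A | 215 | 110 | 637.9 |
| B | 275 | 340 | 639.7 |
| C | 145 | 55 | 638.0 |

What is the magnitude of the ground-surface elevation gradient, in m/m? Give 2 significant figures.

Differences from A: to B (Δx, Δy, Δh) = (60, 230, +1.8); to C = (-70, -55, +0.1).
Solve a·Δx + b·Δy = Δz: det = 60·(-55) − (-70)·230 = 12800.
∂z/∂x = [(+1.8)·(-55) − (+0.1)·230] / 12800 = -0.009531
∂z/∂y = [60·(+0.1) − (-70)·(+1.8)] / 12800 = +0.01031
|∇f| = √(-0.009531² + 0.01031²) = 0.01404 m/m

0.014 m/m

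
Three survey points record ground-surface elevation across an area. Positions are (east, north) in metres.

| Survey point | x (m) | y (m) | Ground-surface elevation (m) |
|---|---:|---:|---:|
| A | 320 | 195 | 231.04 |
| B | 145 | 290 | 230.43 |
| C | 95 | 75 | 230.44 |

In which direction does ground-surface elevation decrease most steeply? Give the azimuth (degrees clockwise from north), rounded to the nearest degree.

Taking A as reference: B−A = (-175, 95, -0.61); C−A = (-225, -120, -0.60).
Determinant of the coordinate differences = (-175)·(-120) − (-225)·95 = 42375.
∂z/∂x = [(-0.61)·(-120) − (-0.60)·95] / 42375 = +0.003073
∂z/∂y = [(-175)·(-0.60) − (-225)·(-0.61)] / 42375 = -0.0007611
Steepest decrease is along −∇f: components (-0.003073 E, +0.0007611 N).
Azimuth = atan2(-0.003073, +0.0007611) = 283.9° ≈ 284°.

284°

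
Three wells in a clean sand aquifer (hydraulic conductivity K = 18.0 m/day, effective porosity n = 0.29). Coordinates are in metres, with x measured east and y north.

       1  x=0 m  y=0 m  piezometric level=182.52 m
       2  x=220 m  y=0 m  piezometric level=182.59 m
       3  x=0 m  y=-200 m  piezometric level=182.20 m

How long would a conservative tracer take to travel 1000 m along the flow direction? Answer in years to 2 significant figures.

27 years

∂h/∂x = (182.59 − 182.52) / (220 − 0) = +0.0003182
∂h/∂y = (182.20 − 182.52) / (-200 − 0) = +0.001600
|∇h| = √(0.0003182² + 0.001600²) = 0.001631
Seepage velocity v = K·i/n = 18.0 × 0.001631 / 0.29 = 0.1012 m/day.
t = 1000 / 0.1012 = 9881 days = 27.1 years.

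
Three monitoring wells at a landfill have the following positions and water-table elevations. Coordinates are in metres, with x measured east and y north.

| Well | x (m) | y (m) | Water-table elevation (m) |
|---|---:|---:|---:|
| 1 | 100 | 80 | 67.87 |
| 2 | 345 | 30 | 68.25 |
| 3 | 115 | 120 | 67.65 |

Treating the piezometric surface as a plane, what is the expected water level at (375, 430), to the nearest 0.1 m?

66.0 m

Differences from 1: to 2 (Δx, Δy, Δh) = (245, -50, +0.38); to 3 = (15, 40, -0.22).
Solve a·Δx + b·Δy = Δh: det = 245·40 − 15·(-50) = 10550.
∂h/∂x = [(+0.38)·40 − (-0.22)·(-50)] / 10550 = +0.0003981
∂h/∂y = [245·(-0.22) − 15·(+0.38)] / 10550 = -0.005649
h(375, 430) = 67.87 + (+0.0003981)·(275) + (-0.005649)·(350) = 67.87 +0.109 -1.977 = 66.002 m.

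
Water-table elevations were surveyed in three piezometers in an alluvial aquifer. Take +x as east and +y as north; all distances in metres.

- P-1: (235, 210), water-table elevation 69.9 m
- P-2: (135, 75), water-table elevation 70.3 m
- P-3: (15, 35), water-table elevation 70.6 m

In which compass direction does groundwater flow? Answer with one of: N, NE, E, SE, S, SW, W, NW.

NE

With h = a·x + b·y + c and P-1 as origin, the differences give:
  (-100)·a + (-135)·b = +0.4
  (-220)·a + (-175)·b = +0.7
Eliminate b (×(-175) and ×(-135), subtract): -12200·a = 24.50 → a = ∂h/∂x = -0.002008
Back-substitute: b = ∂h/∂y = -0.001475.
Flow = −∇h = (+0.002008 east, +0.001475 north), which points northeast.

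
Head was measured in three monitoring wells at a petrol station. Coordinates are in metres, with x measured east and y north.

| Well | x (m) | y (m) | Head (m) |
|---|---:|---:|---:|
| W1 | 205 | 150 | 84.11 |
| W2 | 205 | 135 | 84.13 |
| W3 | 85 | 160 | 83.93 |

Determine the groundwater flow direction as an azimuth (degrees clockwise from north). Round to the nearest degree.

314°

Taking W1 as reference: W2−W1 = (0, -15, +0.02); W3−W1 = (-120, 10, -0.18).
Solve a·Δx + b·Δy = Δh: det = 0·10 − (-120)·(-15) = -1800.
∂h/∂x = [(+0.02)·10 − (-0.18)·(-15)] / -1800 = +0.001389
∂h/∂y = [0·(-0.18) − (-120)·(+0.02)] / -1800 = -0.001333
Flow direction (−∇h) has components (-0.001389 E, +0.001333 N).
Azimuth = atan2(E, N) = atan2(-0.001389, +0.001333) = 313.8° ≈ 314°.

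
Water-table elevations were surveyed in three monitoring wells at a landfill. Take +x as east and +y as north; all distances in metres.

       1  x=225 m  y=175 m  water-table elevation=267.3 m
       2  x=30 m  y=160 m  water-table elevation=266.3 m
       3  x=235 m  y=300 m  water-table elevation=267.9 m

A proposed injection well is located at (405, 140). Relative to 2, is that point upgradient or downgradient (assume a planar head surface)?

Taking 1 as reference: 2−1 = (-195, -15, -1.0); 3−1 = (10, 125, +0.6).
Determinant of the coordinate differences = (-195)·125 − 10·(-15) = -24225.
∂h/∂x = [(-1.0)·125 − (+0.6)·(-15)] / -24225 = +0.004788
∂h/∂y = [(-195)·(+0.6) − 10·(-1.0)] / -24225 = +0.004417
Head at (405, 140) = 267.3 + (+0.004788)·(180) + (+0.004417)·(-35) = 268.01 m.
That is higher than the 266.3 m at 2, so the point is upgradient.

upgradient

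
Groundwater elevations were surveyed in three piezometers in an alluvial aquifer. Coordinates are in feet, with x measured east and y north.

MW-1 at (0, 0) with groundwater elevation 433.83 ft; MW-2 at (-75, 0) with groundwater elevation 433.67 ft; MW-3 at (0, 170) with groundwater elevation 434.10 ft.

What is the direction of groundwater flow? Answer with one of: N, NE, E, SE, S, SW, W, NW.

∂h/∂x = (433.67 − 433.83) / (-75 − 0) = +0.002133
∂h/∂y = (434.10 − 433.83) / (170 − 0) = +0.001588
Flow = −∇h = (-0.002133 east, -0.001588 north), which points southwest.

SW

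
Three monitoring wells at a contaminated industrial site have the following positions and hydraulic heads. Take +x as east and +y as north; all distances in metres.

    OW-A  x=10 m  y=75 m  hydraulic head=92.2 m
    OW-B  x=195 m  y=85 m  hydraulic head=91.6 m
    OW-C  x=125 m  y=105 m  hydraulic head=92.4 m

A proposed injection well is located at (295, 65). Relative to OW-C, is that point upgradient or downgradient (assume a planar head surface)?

Taking OW-A as reference: OW-B−OW-A = (185, 10, -0.6); OW-C−OW-A = (115, 30, +0.2).
Determinant of the coordinate differences = 185·30 − 115·10 = 4400.
∂h/∂x = [(-0.6)·30 − (+0.2)·10] / 4400 = -0.004545
∂h/∂y = [185·(+0.2) − 115·(-0.6)] / 4400 = +0.02409
Head at (295, 65) = 92.2 + (-0.004545)·(285) + (+0.02409)·(-10) = 90.66 m.
That is lower than the 92.4 m at OW-C, so the point is downgradient.

downgradient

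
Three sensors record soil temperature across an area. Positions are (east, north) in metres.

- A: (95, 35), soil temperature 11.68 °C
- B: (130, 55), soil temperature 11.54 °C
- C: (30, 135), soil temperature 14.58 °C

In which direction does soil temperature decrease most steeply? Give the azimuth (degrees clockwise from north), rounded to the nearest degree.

142°

With T = a·x + b·y + c and A as origin, the differences give:
  35·a + 20·b = -0.14
  (-65)·a + 100·b = +2.90
Eliminate b (×100 and ×20, subtract): 4800·a = -72.000 → a = ∂T/∂x = -0.01500
Back-substitute: b = ∂T/∂y = +0.01925.
Steepest decrease is along −∇f: components (+0.01500 E, -0.01925 N).
Azimuth = atan2(+0.01500, -0.01925) = 142.1° ≈ 142°.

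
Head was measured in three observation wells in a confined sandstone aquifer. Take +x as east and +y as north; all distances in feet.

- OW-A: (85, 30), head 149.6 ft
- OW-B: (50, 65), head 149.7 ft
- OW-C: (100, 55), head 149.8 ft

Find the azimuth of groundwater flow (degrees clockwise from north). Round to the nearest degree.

Differences from OW-A: to OW-B (Δx, Δy, Δh) = (-35, 35, +0.1); to OW-C = (15, 25, +0.2).
Determinant of the coordinate differences = (-35)·25 − 15·35 = -1400.
∂h/∂x = [(+0.1)·25 − (+0.2)·35] / -1400 = +0.003214
∂h/∂y = [(-35)·(+0.2) − 15·(+0.1)] / -1400 = +0.006071
Flow direction (−∇h) has components (-0.003214 E, -0.006071 N).
Azimuth = atan2(E, N) = atan2(-0.003214, -0.006071) = 207.9° ≈ 208°.

208°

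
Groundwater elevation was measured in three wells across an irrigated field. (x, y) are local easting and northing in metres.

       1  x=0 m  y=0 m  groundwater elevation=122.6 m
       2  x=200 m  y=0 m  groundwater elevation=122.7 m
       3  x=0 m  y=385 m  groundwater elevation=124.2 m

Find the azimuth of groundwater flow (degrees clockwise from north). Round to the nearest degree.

∂h/∂x = (122.7 − 122.6) / (200 − 0) = +0.0005000
∂h/∂y = (124.2 − 122.6) / (385 − 0) = +0.004156
Flow direction (−∇h) has components (-0.0005000 E, -0.004156 N).
Azimuth = atan2(E, N) = atan2(-0.0005000, -0.004156) = 186.9° ≈ 187°.

187°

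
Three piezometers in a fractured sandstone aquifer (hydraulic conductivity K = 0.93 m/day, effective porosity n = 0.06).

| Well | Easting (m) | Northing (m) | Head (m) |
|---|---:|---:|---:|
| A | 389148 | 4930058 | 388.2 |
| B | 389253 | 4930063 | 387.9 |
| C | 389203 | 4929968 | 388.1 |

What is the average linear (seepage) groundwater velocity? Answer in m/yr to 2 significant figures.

16 m/yr

With h = a·x + b·y + c and A as origin, the differences give:
  105·a + 5·b = -0.3
  55·a + (-90)·b = -0.1
Eliminate b (×(-90) and ×5, subtract): -9725·a = 27.50 → a = ∂h/∂x = -0.002828
Back-substitute: b = ∂h/∂y = -0.0006170.
|∇h| = √(-0.002828² + -0.0006170²) = 0.002895
Seepage velocity v = K·i/n = 0.93 × 0.002895 / 0.06 = 0.04487 m/day = 16.39 m/yr.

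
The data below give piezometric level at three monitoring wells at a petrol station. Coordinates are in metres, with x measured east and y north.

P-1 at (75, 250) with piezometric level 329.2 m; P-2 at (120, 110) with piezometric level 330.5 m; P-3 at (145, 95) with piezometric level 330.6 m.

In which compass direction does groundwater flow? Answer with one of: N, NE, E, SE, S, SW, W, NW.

N

Taking P-1 as reference: P-2−P-1 = (45, -140, +1.3); P-3−P-1 = (70, -155, +1.4).
Determinant of the coordinate differences = 45·(-155) − 70·(-140) = 2825.
∂h/∂x = [(+1.3)·(-155) − (+1.4)·(-140)] / 2825 = -0.001947
∂h/∂y = [45·(+1.4) − 70·(+1.3)] / 2825 = -0.009912
Flow = −∇h = (+0.001947 east, +0.009912 north), which points north.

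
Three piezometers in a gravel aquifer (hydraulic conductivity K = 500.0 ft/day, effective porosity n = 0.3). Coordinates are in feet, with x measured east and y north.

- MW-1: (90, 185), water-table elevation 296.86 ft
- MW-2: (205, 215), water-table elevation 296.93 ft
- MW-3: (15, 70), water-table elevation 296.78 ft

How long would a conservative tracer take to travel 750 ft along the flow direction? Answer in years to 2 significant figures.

2.0 years

Taking MW-1 as reference: MW-2−MW-1 = (115, 30, +0.07); MW-3−MW-1 = (-75, -115, -0.08).
Determinant of the coordinate differences = 115·(-115) − (-75)·30 = -10975.
∂h/∂x = [(+0.07)·(-115) − (-0.08)·30] / -10975 = +0.0005148
∂h/∂y = [115·(-0.08) − (-75)·(+0.07)] / -10975 = +0.0003599
|∇h| = √(0.0005148² + 0.0003599²) = 0.0006281
Seepage velocity v = K·i/n = 500.0 × 0.0006281 / 0.3 = 1.047 ft/day.
t = 750 / 1.047 = 716.3 days = 1.96 years.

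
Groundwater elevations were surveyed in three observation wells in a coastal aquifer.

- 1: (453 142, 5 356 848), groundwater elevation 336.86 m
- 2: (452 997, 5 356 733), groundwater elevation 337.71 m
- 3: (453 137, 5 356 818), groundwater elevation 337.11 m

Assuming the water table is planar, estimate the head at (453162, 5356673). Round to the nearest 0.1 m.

Three-point gradient (reference 1): Δ to 2 = (-145, -115, +0.85), Δ to 3 = (-5, -30, +0.25).
∂h/∂x = +0.0008609, ∂h/∂y = -0.008477 (det = 3775).
h(453162, 5356673) = 336.86 + (+0.0008609)·(20) + (-0.008477)·(-175) = 336.86 +0.017 +1.483 = 338.361 m.

338.4 m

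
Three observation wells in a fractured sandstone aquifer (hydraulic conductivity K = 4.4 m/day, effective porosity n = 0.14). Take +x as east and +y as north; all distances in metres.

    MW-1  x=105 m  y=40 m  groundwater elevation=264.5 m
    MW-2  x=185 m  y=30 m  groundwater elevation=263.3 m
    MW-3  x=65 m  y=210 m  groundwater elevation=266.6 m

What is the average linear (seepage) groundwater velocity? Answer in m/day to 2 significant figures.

Taking MW-1 as reference: MW-2−MW-1 = (80, -10, -1.2); MW-3−MW-1 = (-40, 170, +2.1).
Solve a·Δx + b·Δy = Δh: det = 80·170 − (-40)·(-10) = 13200.
∂h/∂x = [(-1.2)·170 − (+2.1)·(-10)] / 13200 = -0.01386
∂h/∂y = [80·(+2.1) − (-40)·(-1.2)] / 13200 = +0.009091
|∇h| = √(-0.01386² + 0.009091²) = 0.01658
Seepage velocity v = K·i/n = 4.4 × 0.01658 / 0.14 = 0.5211 m/day.

0.52 m/day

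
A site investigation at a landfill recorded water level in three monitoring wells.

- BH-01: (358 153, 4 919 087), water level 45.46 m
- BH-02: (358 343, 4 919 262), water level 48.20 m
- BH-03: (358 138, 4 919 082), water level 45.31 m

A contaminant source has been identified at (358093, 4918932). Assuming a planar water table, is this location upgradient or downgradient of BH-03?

downgradient

Taking BH-01 as reference: BH-02−BH-01 = (190, 175, +2.74); BH-03−BH-01 = (-15, -5, -0.15).
Determinant of the coordinate differences = 190·(-5) − (-15)·175 = 1675.
∂h/∂x = [(+2.74)·(-5) − (-0.15)·175] / 1675 = +0.007493
∂h/∂y = [190·(-0.15) − (-15)·(+2.74)] / 1675 = +0.007522
Head at (358093, 4918932) = 45.46 + (+0.007493)·(-60) + (+0.007522)·(-155) = 43.84 m.
That is lower than the 45.31 m at BH-03, so the point is downgradient.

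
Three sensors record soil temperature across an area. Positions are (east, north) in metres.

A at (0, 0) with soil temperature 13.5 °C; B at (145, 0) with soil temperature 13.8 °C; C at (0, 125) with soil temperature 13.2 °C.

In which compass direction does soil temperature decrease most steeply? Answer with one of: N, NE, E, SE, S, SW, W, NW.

NW

∂T/∂x = (13.8 − 13.5) / (145 − 0) = +0.002069
∂T/∂y = (13.2 − 13.5) / (125 − 0) = -0.002400
Steepest decrease is along −∇f = (-0.002069 E, +0.002400 N) → northwest.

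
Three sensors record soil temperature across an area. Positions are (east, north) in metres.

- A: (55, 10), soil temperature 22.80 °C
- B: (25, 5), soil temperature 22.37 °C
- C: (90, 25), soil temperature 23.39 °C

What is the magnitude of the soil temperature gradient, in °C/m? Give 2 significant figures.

Taking A as reference: B−A = (-30, -5, -0.43); C−A = (35, 15, +0.59).
Determinant of the coordinate differences = (-30)·15 − 35·(-5) = -275.
∂T/∂x = [(-0.43)·15 − (+0.59)·(-5)] / -275 = +0.01273
∂T/∂y = [(-30)·(+0.59) − 35·(-0.43)] / -275 = +0.009636
|∇f| = √(0.01273² + 0.009636²) = 0.01597 °C/m

0.016 °C/m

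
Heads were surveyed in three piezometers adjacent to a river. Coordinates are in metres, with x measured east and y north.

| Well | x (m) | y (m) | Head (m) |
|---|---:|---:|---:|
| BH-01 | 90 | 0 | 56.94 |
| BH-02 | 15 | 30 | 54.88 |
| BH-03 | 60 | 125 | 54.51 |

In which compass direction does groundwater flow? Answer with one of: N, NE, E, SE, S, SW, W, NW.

With h = a·x + b·y + c and BH-01 as origin, the differences give:
  (-75)·a + 30·b = -2.06
  (-30)·a + 125·b = -2.43
Eliminate b (×125 and ×30, subtract): -8475·a = -184.600 → a = ∂h/∂x = +0.02178
Back-substitute: b = ∂h/∂y = -0.01421.
Flow = −∇h = (-0.02178 east, +0.01421 north), which points northwest.

NW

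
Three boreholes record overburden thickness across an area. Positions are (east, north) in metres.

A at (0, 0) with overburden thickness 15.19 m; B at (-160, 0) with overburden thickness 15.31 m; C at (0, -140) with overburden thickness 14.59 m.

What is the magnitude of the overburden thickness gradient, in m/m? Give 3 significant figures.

0.00435 m/m

∂d/∂x = (15.31 − 15.19) / (-160 − 0) = -0.0007500
∂d/∂y = (14.59 − 15.19) / (-140 − 0) = +0.004286
|∇f| = √(-0.0007500² + 0.004286²) = 0.004351 m/m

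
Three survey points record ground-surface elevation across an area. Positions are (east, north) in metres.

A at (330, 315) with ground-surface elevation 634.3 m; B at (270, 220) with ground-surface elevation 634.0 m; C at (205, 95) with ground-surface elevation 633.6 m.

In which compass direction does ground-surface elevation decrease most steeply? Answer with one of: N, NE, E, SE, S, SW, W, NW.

S

Three-point gradient (reference A): Δ to B = (-60, -95, -0.3), Δ to C = (-125, -220, -0.7).
∂z/∂x = -0.0003774, ∂z/∂y = +0.003396 (det = 1325).
Steepest decrease is along −∇f = (+0.0003774 E, -0.003396 N) → south.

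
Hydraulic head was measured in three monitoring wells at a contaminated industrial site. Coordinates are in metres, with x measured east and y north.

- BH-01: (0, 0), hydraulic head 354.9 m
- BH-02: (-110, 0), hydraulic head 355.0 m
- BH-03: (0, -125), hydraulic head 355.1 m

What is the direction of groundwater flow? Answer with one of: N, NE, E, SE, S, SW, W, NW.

∂h/∂x = (355.0 − 354.9) / (-110 − 0) = -0.0009091
∂h/∂y = (355.1 − 354.9) / (-125 − 0) = -0.001600
Flow = −∇h = (+0.0009091 east, +0.001600 north), which points northeast.

NE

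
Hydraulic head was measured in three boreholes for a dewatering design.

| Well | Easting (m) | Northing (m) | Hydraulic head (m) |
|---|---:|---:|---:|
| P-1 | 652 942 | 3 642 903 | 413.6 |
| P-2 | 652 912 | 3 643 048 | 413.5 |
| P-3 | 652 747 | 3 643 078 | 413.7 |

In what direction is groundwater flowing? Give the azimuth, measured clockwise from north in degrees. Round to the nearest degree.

055°

Differences from P-1: to P-2 (Δx, Δy, Δh) = (-30, 145, -0.1); to P-3 = (-195, 175, +0.1).
Determinant of the coordinate differences = (-30)·175 − (-195)·145 = 23025.
∂h/∂x = [(-0.1)·175 − (+0.1)·145] / 23025 = -0.001390
∂h/∂y = [(-30)·(+0.1) − (-195)·(-0.1)] / 23025 = -0.0009772
Flow direction (−∇h) has components (+0.001390 E, +0.0009772 N).
Azimuth = atan2(E, N) = atan2(+0.001390, +0.0009772) = 54.9° ≈ 055°.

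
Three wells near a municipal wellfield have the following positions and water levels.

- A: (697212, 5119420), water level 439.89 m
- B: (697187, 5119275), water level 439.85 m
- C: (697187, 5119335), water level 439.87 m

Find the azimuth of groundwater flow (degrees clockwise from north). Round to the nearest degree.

135°

With h = a·x + b·y + c and A as origin, the differences give:
  (-25)·a + (-145)·b = -0.04
  (-25)·a + (-85)·b = -0.02
Eliminate b (×(-85) and ×(-145), subtract): -1500·a = 0.500 → a = ∂h/∂x = -0.0003333
Back-substitute: b = ∂h/∂y = +0.0003333.
Flow direction (−∇h) has components (+0.0003333 E, -0.0003333 N).
Azimuth = atan2(E, N) = atan2(+0.0003333, -0.0003333) = 135.0° ≈ 135°.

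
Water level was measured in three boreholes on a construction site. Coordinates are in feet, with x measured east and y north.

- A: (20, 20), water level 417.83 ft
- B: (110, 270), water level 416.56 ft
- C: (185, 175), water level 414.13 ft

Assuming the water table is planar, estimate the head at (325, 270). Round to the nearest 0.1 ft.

410.8 ft

Differences from A: to B (Δx, Δy, Δh) = (90, 250, -1.27); to C = (165, 155, -3.70).
Solve a·Δx + b·Δy = Δh: det = 90·155 − 165·250 = -27300.
∂h/∂x = [(-1.27)·155 − (-3.70)·250] / -27300 = -0.02667
∂h/∂y = [90·(-3.70) − 165·(-1.27)] / -27300 = +0.004522
h(325, 270) = 417.83 + (-0.02667)·(305) + (+0.004522)·(250) = 417.83 -8.135 +1.130 = 410.825 ft.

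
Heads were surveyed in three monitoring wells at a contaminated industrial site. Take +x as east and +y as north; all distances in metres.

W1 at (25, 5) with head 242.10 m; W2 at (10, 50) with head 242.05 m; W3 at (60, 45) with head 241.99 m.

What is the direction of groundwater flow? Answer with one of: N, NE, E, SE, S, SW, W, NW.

With h = a·x + b·y + c and W1 as origin, the differences give:
  (-15)·a + 45·b = -0.05
  35·a + 40·b = -0.11
Eliminate b (×40 and ×45, subtract): -2175·a = 2.950 → a = ∂h/∂x = -0.001356
Back-substitute: b = ∂h/∂y = -0.001563.
Flow = −∇h = (+0.001356 east, +0.001563 north), which points northeast.

NE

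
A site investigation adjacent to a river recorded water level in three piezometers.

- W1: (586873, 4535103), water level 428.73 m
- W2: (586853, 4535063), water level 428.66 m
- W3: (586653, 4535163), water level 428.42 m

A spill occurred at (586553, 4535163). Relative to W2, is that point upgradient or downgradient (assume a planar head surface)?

Differences from W1: to W2 (Δx, Δy, Δh) = (-20, -40, -0.07); to W3 = (-220, 60, -0.31).
Solve a·Δx + b·Δy = Δh: det = (-20)·60 − (-220)·(-40) = -10000.
∂h/∂x = [(-0.07)·60 − (-0.31)·(-40)] / -10000 = +0.001660
∂h/∂y = [(-20)·(-0.31) − (-220)·(-0.07)] / -10000 = +0.0009200
Head at (586553, 4535163) = 428.73 + (+0.001660)·(-320) + (+0.0009200)·(60) = 428.25 m.
That is lower than the 428.66 m at W2, so the point is downgradient.

downgradient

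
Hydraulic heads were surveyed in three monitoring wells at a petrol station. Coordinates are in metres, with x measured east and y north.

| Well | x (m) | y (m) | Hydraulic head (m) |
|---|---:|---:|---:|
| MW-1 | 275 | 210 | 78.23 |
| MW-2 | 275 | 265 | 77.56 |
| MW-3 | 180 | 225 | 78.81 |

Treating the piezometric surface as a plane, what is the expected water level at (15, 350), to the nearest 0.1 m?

Differences from MW-1: to MW-2 (Δx, Δy, Δh) = (0, 55, -0.67); to MW-3 = (-95, 15, +0.58).
Solve a·Δx + b·Δy = Δh: det = 0·15 − (-95)·55 = 5225.
∂h/∂x = [(-0.67)·15 − (+0.58)·55] / 5225 = -0.008029
∂h/∂y = [0·(+0.58) − (-95)·(-0.67)] / 5225 = -0.01218
h(15, 350) = 78.23 + (-0.008029)·(-260) + (-0.01218)·(140) = 78.23 +2.087 -1.705 = 78.612 m.

78.6 m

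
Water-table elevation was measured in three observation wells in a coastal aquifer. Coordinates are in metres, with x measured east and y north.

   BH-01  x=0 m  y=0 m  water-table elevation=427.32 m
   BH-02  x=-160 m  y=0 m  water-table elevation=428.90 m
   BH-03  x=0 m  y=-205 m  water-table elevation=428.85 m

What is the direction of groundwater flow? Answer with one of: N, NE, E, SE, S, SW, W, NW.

NE

∂h/∂x = (428.90 − 427.32) / (-160 − 0) = -0.009875
∂h/∂y = (428.85 − 427.32) / (-205 − 0) = -0.007463
Flow = −∇h = (+0.009875 east, +0.007463 north), which points northeast.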